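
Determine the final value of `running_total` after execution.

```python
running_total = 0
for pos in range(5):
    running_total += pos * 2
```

Let's trace through this code step by step.

Initialize: running_total = 0
Entering loop: for pos in range(5):

After execution: running_total = 20
20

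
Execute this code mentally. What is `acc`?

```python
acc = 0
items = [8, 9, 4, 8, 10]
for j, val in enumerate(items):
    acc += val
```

Let's trace through this code step by step.

Initialize: acc = 0
Initialize: items = [8, 9, 4, 8, 10]
Entering loop: for j, val in enumerate(items):

After execution: acc = 39
39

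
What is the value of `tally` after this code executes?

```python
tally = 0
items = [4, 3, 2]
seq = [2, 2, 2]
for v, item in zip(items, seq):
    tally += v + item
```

Let's trace through this code step by step.

Initialize: tally = 0
Initialize: items = [4, 3, 2]
Initialize: seq = [2, 2, 2]
Entering loop: for v, item in zip(items, seq):

After execution: tally = 15
15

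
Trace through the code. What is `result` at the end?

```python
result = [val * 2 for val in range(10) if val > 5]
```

Let's trace through this code step by step.

Initialize: result = [val * 2 for val in range(10) if val > 5]

After execution: result = [12, 14, 16, 18]
[12, 14, 16, 18]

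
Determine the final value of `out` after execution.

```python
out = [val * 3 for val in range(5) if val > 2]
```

Let's trace through this code step by step.

Initialize: out = [val * 3 for val in range(5) if val > 2]

After execution: out = [9, 12]
[9, 12]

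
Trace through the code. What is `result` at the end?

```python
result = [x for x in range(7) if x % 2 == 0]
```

Let's trace through this code step by step.

Initialize: result = [x for x in range(7) if x % 2 == 0]

After execution: result = [0, 2, 4, 6]
[0, 2, 4, 6]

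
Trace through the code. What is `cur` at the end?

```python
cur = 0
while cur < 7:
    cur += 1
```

Let's trace through this code step by step.

Initialize: cur = 0
Entering loop: while cur < 7:

After execution: cur = 7
7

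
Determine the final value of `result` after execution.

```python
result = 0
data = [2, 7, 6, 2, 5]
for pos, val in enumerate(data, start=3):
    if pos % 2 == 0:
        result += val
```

Let's trace through this code step by step.

Initialize: result = 0
Initialize: data = [2, 7, 6, 2, 5]
Entering loop: for pos, val in enumerate(data, start=3):

After execution: result = 9
9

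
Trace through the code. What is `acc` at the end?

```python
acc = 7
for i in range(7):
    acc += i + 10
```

Let's trace through this code step by step.

Initialize: acc = 7
Entering loop: for i in range(7):

After execution: acc = 98
98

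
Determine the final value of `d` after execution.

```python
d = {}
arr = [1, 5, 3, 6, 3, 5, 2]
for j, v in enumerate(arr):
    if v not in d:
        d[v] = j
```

Let's trace through this code step by step.

Initialize: d = {}
Initialize: arr = [1, 5, 3, 6, 3, 5, 2]
Entering loop: for j, v in enumerate(arr):

After execution: d = {1: 0, 5: 1, 3: 2, 6: 3, 2: 6}
{1: 0, 5: 1, 3: 2, 6: 3, 2: 6}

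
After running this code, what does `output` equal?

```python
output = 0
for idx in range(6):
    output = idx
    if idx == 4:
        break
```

Let's trace through this code step by step.

Initialize: output = 0
Entering loop: for idx in range(6):

After execution: output = 4
4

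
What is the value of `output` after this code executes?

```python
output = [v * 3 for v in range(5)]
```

Let's trace through this code step by step.

Initialize: output = [v * 3 for v in range(5)]

After execution: output = [0, 3, 6, 9, 12]
[0, 3, 6, 9, 12]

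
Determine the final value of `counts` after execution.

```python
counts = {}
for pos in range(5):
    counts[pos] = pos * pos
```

Let's trace through this code step by step.

Initialize: counts = {}
Entering loop: for pos in range(5):

After execution: counts = {0: 0, 1: 1, 2: 4, 3: 9, 4: 16}
{0: 0, 1: 1, 2: 4, 3: 9, 4: 16}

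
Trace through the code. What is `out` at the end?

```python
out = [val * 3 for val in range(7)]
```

Let's trace through this code step by step.

Initialize: out = [val * 3 for val in range(7)]

After execution: out = [0, 3, 6, 9, 12, 15, 18]
[0, 3, 6, 9, 12, 15, 18]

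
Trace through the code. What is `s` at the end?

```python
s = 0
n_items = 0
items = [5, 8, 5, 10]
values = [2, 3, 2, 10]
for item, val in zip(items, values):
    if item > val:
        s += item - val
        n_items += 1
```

Let's trace through this code step by step.

Initialize: s = 0
Initialize: n_items = 0
Initialize: items = [5, 8, 5, 10]
Initialize: values = [2, 3, 2, 10]
Entering loop: for item, val in zip(items, values):

After execution: s = 11
11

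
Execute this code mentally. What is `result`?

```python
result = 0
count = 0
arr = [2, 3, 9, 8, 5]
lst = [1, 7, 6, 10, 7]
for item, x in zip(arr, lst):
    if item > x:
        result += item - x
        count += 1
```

Let's trace through this code step by step.

Initialize: result = 0
Initialize: count = 0
Initialize: arr = [2, 3, 9, 8, 5]
Initialize: lst = [1, 7, 6, 10, 7]
Entering loop: for item, x in zip(arr, lst):

After execution: result = 4
4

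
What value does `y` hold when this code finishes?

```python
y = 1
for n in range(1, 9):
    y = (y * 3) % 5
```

Let's trace through this code step by step.

Initialize: y = 1
Entering loop: for n in range(1, 9):

After execution: y = 1
1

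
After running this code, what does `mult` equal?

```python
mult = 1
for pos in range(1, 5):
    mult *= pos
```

Let's trace through this code step by step.

Initialize: mult = 1
Entering loop: for pos in range(1, 5):

After execution: mult = 24
24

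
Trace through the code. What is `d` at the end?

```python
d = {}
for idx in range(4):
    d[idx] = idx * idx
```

Let's trace through this code step by step.

Initialize: d = {}
Entering loop: for idx in range(4):

After execution: d = {0: 0, 1: 1, 2: 4, 3: 9}
{0: 0, 1: 1, 2: 4, 3: 9}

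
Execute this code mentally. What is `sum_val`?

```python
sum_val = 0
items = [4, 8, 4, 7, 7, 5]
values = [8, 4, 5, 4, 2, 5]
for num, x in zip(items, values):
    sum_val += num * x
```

Let's trace through this code step by step.

Initialize: sum_val = 0
Initialize: items = [4, 8, 4, 7, 7, 5]
Initialize: values = [8, 4, 5, 4, 2, 5]
Entering loop: for num, x in zip(items, values):

After execution: sum_val = 151
151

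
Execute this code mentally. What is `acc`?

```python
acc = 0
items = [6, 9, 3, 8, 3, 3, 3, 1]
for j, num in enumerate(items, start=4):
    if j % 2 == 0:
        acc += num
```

Let's trace through this code step by step.

Initialize: acc = 0
Initialize: items = [6, 9, 3, 8, 3, 3, 3, 1]
Entering loop: for j, num in enumerate(items, start=4):

After execution: acc = 15
15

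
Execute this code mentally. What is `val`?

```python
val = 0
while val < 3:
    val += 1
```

Let's trace through this code step by step.

Initialize: val = 0
Entering loop: while val < 3:

After execution: val = 3
3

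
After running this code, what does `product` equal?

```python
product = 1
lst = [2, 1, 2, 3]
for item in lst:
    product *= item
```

Let's trace through this code step by step.

Initialize: product = 1
Initialize: lst = [2, 1, 2, 3]
Entering loop: for item in lst:

After execution: product = 12
12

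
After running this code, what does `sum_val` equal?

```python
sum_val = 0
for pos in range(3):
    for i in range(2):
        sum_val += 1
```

Let's trace through this code step by step.

Initialize: sum_val = 0
Entering loop: for pos in range(3):

After execution: sum_val = 6
6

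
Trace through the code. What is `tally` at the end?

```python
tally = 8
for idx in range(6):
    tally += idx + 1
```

Let's trace through this code step by step.

Initialize: tally = 8
Entering loop: for idx in range(6):

After execution: tally = 29
29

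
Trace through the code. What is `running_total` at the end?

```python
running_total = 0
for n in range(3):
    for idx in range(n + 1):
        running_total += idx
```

Let's trace through this code step by step.

Initialize: running_total = 0
Entering loop: for n in range(3):

After execution: running_total = 4
4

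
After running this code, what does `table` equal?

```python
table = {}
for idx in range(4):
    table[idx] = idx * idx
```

Let's trace through this code step by step.

Initialize: table = {}
Entering loop: for idx in range(4):

After execution: table = {0: 0, 1: 1, 2: 4, 3: 9}
{0: 0, 1: 1, 2: 4, 3: 9}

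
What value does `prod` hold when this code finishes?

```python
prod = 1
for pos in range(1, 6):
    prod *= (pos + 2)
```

Let's trace through this code step by step.

Initialize: prod = 1
Entering loop: for pos in range(1, 6):

After execution: prod = 2520
2520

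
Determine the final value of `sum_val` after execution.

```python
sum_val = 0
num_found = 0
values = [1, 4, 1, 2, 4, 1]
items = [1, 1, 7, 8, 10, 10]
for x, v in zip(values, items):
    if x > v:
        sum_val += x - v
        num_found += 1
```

Let's trace through this code step by step.

Initialize: sum_val = 0
Initialize: num_found = 0
Initialize: values = [1, 4, 1, 2, 4, 1]
Initialize: items = [1, 1, 7, 8, 10, 10]
Entering loop: for x, v in zip(values, items):

After execution: sum_val = 3
3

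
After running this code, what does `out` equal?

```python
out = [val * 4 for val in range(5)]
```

Let's trace through this code step by step.

Initialize: out = [val * 4 for val in range(5)]

After execution: out = [0, 4, 8, 12, 16]
[0, 4, 8, 12, 16]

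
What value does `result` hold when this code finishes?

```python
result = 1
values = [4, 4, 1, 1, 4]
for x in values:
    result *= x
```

Let's trace through this code step by step.

Initialize: result = 1
Initialize: values = [4, 4, 1, 1, 4]
Entering loop: for x in values:

After execution: result = 64
64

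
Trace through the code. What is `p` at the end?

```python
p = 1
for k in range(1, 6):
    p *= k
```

Let's trace through this code step by step.

Initialize: p = 1
Entering loop: for k in range(1, 6):

After execution: p = 120
120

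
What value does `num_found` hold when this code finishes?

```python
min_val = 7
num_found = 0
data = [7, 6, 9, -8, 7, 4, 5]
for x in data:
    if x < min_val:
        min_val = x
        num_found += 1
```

Let's trace through this code step by step.

Initialize: min_val = 7
Initialize: num_found = 0
Initialize: data = [7, 6, 9, -8, 7, 4, 5]
Entering loop: for x in data:

After execution: num_found = 2
2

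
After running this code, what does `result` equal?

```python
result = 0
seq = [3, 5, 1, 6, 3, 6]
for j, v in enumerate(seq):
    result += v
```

Let's trace through this code step by step.

Initialize: result = 0
Initialize: seq = [3, 5, 1, 6, 3, 6]
Entering loop: for j, v in enumerate(seq):

After execution: result = 24
24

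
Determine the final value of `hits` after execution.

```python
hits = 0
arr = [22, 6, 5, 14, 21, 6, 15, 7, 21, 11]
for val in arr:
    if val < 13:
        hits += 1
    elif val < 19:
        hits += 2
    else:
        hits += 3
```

Let's trace through this code step by step.

Initialize: hits = 0
Initialize: arr = [22, 6, 5, 14, 21, 6, 15, 7, 21, 11]
Entering loop: for val in arr:

After execution: hits = 18
18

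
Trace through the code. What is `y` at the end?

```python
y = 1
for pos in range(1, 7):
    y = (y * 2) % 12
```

Let's trace through this code step by step.

Initialize: y = 1
Entering loop: for pos in range(1, 7):

After execution: y = 4
4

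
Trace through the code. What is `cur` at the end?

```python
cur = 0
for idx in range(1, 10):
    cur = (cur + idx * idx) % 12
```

Let's trace through this code step by step.

Initialize: cur = 0
Entering loop: for idx in range(1, 10):

After execution: cur = 9
9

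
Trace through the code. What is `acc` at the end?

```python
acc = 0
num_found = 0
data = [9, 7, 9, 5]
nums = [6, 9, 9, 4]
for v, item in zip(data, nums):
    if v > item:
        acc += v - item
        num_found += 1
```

Let's trace through this code step by step.

Initialize: acc = 0
Initialize: num_found = 0
Initialize: data = [9, 7, 9, 5]
Initialize: nums = [6, 9, 9, 4]
Entering loop: for v, item in zip(data, nums):

After execution: acc = 4
4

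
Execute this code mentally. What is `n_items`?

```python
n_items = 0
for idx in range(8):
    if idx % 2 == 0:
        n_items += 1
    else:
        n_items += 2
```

Let's trace through this code step by step.

Initialize: n_items = 0
Entering loop: for idx in range(8):

After execution: n_items = 12
12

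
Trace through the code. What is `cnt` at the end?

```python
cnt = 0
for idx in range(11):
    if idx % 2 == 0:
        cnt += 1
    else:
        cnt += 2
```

Let's trace through this code step by step.

Initialize: cnt = 0
Entering loop: for idx in range(11):

After execution: cnt = 16
16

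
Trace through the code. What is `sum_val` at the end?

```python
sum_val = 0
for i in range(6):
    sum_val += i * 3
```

Let's trace through this code step by step.

Initialize: sum_val = 0
Entering loop: for i in range(6):

After execution: sum_val = 45
45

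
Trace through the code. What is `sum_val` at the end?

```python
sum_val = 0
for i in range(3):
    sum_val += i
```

Let's trace through this code step by step.

Initialize: sum_val = 0
Entering loop: for i in range(3):

After execution: sum_val = 3
3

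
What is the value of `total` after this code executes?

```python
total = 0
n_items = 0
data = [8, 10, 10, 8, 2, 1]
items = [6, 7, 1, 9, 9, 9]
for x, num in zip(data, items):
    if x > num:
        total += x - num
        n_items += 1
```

Let's trace through this code step by step.

Initialize: total = 0
Initialize: n_items = 0
Initialize: data = [8, 10, 10, 8, 2, 1]
Initialize: items = [6, 7, 1, 9, 9, 9]
Entering loop: for x, num in zip(data, items):

After execution: total = 14
14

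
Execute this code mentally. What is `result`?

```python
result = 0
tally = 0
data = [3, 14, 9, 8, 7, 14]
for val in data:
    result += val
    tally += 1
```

Let's trace through this code step by step.

Initialize: result = 0
Initialize: tally = 0
Initialize: data = [3, 14, 9, 8, 7, 14]
Entering loop: for val in data:

After execution: result = 55
55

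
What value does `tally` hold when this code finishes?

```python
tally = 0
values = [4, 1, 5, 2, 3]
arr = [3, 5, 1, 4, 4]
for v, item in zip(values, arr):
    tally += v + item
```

Let's trace through this code step by step.

Initialize: tally = 0
Initialize: values = [4, 1, 5, 2, 3]
Initialize: arr = [3, 5, 1, 4, 4]
Entering loop: for v, item in zip(values, arr):

After execution: tally = 32
32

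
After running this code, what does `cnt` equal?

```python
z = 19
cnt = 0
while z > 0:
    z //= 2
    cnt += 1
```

Let's trace through this code step by step.

Initialize: z = 19
Initialize: cnt = 0
Entering loop: while z > 0:

After execution: cnt = 5
5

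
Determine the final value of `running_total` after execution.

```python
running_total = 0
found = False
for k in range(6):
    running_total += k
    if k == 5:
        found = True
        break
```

Let's trace through this code step by step.

Initialize: running_total = 0
Initialize: found = False
Entering loop: for k in range(6):

After execution: running_total = 15
15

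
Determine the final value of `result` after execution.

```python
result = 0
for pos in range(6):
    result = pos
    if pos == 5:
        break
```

Let's trace through this code step by step.

Initialize: result = 0
Entering loop: for pos in range(6):

After execution: result = 5
5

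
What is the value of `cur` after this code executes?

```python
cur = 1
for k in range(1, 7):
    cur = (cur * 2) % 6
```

Let's trace through this code step by step.

Initialize: cur = 1
Entering loop: for k in range(1, 7):

After execution: cur = 4
4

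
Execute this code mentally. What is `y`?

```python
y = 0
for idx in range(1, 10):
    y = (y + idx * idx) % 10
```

Let's trace through this code step by step.

Initialize: y = 0
Entering loop: for idx in range(1, 10):

After execution: y = 5
5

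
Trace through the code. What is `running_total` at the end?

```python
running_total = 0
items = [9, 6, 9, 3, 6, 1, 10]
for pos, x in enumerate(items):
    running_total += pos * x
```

Let's trace through this code step by step.

Initialize: running_total = 0
Initialize: items = [9, 6, 9, 3, 6, 1, 10]
Entering loop: for pos, x in enumerate(items):

After execution: running_total = 122
122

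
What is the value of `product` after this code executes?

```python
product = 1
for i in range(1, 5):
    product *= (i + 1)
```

Let's trace through this code step by step.

Initialize: product = 1
Entering loop: for i in range(1, 5):

After execution: product = 120
120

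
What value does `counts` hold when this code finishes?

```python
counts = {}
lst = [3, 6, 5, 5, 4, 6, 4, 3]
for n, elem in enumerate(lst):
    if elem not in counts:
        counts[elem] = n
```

Let's trace through this code step by step.

Initialize: counts = {}
Initialize: lst = [3, 6, 5, 5, 4, 6, 4, 3]
Entering loop: for n, elem in enumerate(lst):

After execution: counts = {3: 0, 6: 1, 5: 2, 4: 4}
{3: 0, 6: 1, 5: 2, 4: 4}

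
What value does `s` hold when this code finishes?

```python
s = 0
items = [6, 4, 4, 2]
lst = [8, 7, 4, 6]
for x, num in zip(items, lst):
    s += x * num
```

Let's trace through this code step by step.

Initialize: s = 0
Initialize: items = [6, 4, 4, 2]
Initialize: lst = [8, 7, 4, 6]
Entering loop: for x, num in zip(items, lst):

After execution: s = 104
104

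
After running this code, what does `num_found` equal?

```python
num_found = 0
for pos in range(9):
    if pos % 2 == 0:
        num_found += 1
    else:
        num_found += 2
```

Let's trace through this code step by step.

Initialize: num_found = 0
Entering loop: for pos in range(9):

After execution: num_found = 13
13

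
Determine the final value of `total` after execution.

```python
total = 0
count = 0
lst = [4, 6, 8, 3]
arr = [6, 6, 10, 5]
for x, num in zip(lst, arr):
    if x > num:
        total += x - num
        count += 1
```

Let's trace through this code step by step.

Initialize: total = 0
Initialize: count = 0
Initialize: lst = [4, 6, 8, 3]
Initialize: arr = [6, 6, 10, 5]
Entering loop: for x, num in zip(lst, arr):

After execution: total = 0
0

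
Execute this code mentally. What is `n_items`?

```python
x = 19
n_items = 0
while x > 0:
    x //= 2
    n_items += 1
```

Let's trace through this code step by step.

Initialize: x = 19
Initialize: n_items = 0
Entering loop: while x > 0:

After execution: n_items = 5
5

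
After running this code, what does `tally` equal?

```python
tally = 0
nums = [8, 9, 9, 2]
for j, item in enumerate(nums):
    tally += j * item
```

Let's trace through this code step by step.

Initialize: tally = 0
Initialize: nums = [8, 9, 9, 2]
Entering loop: for j, item in enumerate(nums):

After execution: tally = 33
33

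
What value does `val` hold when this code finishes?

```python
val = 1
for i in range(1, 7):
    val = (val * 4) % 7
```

Let's trace through this code step by step.

Initialize: val = 1
Entering loop: for i in range(1, 7):

After execution: val = 1
1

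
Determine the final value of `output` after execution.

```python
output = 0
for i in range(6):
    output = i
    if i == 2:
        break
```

Let's trace through this code step by step.

Initialize: output = 0
Entering loop: for i in range(6):

After execution: output = 2
2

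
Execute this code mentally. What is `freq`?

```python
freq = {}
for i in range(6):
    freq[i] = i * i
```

Let's trace through this code step by step.

Initialize: freq = {}
Entering loop: for i in range(6):

After execution: freq = {0: 0, 1: 1, 2: 4, 3: 9, 4: 16, 5: 25}
{0: 0, 1: 1, 2: 4, 3: 9, 4: 16, 5: 25}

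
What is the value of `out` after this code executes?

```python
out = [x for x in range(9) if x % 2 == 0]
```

Let's trace through this code step by step.

Initialize: out = [x for x in range(9) if x % 2 == 0]

After execution: out = [0, 2, 4, 6, 8]
[0, 2, 4, 6, 8]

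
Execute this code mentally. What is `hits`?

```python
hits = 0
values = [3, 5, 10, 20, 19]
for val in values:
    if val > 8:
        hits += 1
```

Let's trace through this code step by step.

Initialize: hits = 0
Initialize: values = [3, 5, 10, 20, 19]
Entering loop: for val in values:

After execution: hits = 3
3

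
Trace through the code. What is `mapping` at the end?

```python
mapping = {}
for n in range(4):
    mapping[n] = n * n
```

Let's trace through this code step by step.

Initialize: mapping = {}
Entering loop: for n in range(4):

After execution: mapping = {0: 0, 1: 1, 2: 4, 3: 9}
{0: 0, 1: 1, 2: 4, 3: 9}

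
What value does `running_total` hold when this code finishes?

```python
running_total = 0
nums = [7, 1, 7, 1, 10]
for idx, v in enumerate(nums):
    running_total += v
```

Let's trace through this code step by step.

Initialize: running_total = 0
Initialize: nums = [7, 1, 7, 1, 10]
Entering loop: for idx, v in enumerate(nums):

After execution: running_total = 26
26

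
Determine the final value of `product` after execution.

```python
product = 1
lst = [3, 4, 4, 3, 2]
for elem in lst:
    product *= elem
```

Let's trace through this code step by step.

Initialize: product = 1
Initialize: lst = [3, 4, 4, 3, 2]
Entering loop: for elem in lst:

After execution: product = 288
288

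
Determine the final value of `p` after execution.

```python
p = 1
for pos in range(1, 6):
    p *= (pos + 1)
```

Let's trace through this code step by step.

Initialize: p = 1
Entering loop: for pos in range(1, 6):

After execution: p = 720
720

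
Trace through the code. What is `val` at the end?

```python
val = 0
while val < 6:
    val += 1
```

Let's trace through this code step by step.

Initialize: val = 0
Entering loop: while val < 6:

After execution: val = 6
6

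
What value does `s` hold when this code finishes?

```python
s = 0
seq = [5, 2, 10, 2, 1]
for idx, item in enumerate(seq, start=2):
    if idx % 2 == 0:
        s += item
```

Let's trace through this code step by step.

Initialize: s = 0
Initialize: seq = [5, 2, 10, 2, 1]
Entering loop: for idx, item in enumerate(seq, start=2):

After execution: s = 16
16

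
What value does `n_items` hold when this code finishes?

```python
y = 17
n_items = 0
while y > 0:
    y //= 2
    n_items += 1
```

Let's trace through this code step by step.

Initialize: y = 17
Initialize: n_items = 0
Entering loop: while y > 0:

After execution: n_items = 5
5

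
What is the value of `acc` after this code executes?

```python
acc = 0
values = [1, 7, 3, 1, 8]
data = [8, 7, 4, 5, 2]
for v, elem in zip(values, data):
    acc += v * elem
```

Let's trace through this code step by step.

Initialize: acc = 0
Initialize: values = [1, 7, 3, 1, 8]
Initialize: data = [8, 7, 4, 5, 2]
Entering loop: for v, elem in zip(values, data):

After execution: acc = 90
90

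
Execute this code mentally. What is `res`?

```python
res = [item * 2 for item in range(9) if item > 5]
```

Let's trace through this code step by step.

Initialize: res = [item * 2 for item in range(9) if item > 5]

After execution: res = [12, 14, 16]
[12, 14, 16]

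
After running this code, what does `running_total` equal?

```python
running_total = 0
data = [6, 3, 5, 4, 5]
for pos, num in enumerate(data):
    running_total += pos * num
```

Let's trace through this code step by step.

Initialize: running_total = 0
Initialize: data = [6, 3, 5, 4, 5]
Entering loop: for pos, num in enumerate(data):

After execution: running_total = 45
45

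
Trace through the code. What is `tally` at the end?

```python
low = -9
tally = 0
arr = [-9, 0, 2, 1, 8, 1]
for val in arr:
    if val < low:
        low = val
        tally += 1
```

Let's trace through this code step by step.

Initialize: low = -9
Initialize: tally = 0
Initialize: arr = [-9, 0, 2, 1, 8, 1]
Entering loop: for val in arr:

After execution: tally = 0
0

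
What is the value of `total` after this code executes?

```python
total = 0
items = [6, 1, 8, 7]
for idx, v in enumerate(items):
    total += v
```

Let's trace through this code step by step.

Initialize: total = 0
Initialize: items = [6, 1, 8, 7]
Entering loop: for idx, v in enumerate(items):

After execution: total = 22
22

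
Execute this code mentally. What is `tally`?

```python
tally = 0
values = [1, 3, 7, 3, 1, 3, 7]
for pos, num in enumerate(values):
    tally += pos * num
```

Let's trace through this code step by step.

Initialize: tally = 0
Initialize: values = [1, 3, 7, 3, 1, 3, 7]
Entering loop: for pos, num in enumerate(values):

After execution: tally = 87
87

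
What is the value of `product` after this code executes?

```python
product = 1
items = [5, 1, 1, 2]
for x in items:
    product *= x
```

Let's trace through this code step by step.

Initialize: product = 1
Initialize: items = [5, 1, 1, 2]
Entering loop: for x in items:

After execution: product = 10
10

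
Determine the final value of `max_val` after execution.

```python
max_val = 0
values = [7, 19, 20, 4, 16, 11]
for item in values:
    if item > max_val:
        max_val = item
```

Let's trace through this code step by step.

Initialize: max_val = 0
Initialize: values = [7, 19, 20, 4, 16, 11]
Entering loop: for item in values:

After execution: max_val = 20
20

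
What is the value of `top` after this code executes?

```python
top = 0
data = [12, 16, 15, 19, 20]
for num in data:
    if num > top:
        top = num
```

Let's trace through this code step by step.

Initialize: top = 0
Initialize: data = [12, 16, 15, 19, 20]
Entering loop: for num in data:

After execution: top = 20
20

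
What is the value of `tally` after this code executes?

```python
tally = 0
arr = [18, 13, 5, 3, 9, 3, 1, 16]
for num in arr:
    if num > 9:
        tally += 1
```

Let's trace through this code step by step.

Initialize: tally = 0
Initialize: arr = [18, 13, 5, 3, 9, 3, 1, 16]
Entering loop: for num in arr:

After execution: tally = 3
3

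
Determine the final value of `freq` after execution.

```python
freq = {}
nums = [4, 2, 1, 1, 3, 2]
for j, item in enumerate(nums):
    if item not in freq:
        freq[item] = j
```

Let's trace through this code step by step.

Initialize: freq = {}
Initialize: nums = [4, 2, 1, 1, 3, 2]
Entering loop: for j, item in enumerate(nums):

After execution: freq = {4: 0, 2: 1, 1: 2, 3: 4}
{4: 0, 2: 1, 1: 2, 3: 4}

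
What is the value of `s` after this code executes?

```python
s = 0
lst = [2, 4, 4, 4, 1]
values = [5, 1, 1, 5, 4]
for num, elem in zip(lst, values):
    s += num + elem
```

Let's trace through this code step by step.

Initialize: s = 0
Initialize: lst = [2, 4, 4, 4, 1]
Initialize: values = [5, 1, 1, 5, 4]
Entering loop: for num, elem in zip(lst, values):

After execution: s = 31
31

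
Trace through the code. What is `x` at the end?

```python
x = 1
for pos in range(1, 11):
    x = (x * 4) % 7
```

Let's trace through this code step by step.

Initialize: x = 1
Entering loop: for pos in range(1, 11):

After execution: x = 4
4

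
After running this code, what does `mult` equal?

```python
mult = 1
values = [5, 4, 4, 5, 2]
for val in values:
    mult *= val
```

Let's trace through this code step by step.

Initialize: mult = 1
Initialize: values = [5, 4, 4, 5, 2]
Entering loop: for val in values:

After execution: mult = 800
800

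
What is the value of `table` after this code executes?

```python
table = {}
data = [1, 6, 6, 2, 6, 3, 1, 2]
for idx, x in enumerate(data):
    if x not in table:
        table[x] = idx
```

Let's trace through this code step by step.

Initialize: table = {}
Initialize: data = [1, 6, 6, 2, 6, 3, 1, 2]
Entering loop: for idx, x in enumerate(data):

After execution: table = {1: 0, 6: 1, 2: 3, 3: 5}
{1: 0, 6: 1, 2: 3, 3: 5}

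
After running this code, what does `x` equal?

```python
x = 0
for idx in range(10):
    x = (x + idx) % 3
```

Let's trace through this code step by step.

Initialize: x = 0
Entering loop: for idx in range(10):

After execution: x = 0
0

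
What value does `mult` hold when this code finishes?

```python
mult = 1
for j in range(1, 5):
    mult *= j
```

Let's trace through this code step by step.

Initialize: mult = 1
Entering loop: for j in range(1, 5):

After execution: mult = 24
24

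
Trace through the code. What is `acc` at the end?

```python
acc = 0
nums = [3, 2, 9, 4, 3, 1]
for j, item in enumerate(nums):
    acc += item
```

Let's trace through this code step by step.

Initialize: acc = 0
Initialize: nums = [3, 2, 9, 4, 3, 1]
Entering loop: for j, item in enumerate(nums):

After execution: acc = 22
22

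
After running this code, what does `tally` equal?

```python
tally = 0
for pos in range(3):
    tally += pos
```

Let's trace through this code step by step.

Initialize: tally = 0
Entering loop: for pos in range(3):

After execution: tally = 3
3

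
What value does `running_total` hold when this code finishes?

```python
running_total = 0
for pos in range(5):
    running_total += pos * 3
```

Let's trace through this code step by step.

Initialize: running_total = 0
Entering loop: for pos in range(5):

After execution: running_total = 30
30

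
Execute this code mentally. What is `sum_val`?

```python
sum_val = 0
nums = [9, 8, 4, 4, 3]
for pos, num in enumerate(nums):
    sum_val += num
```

Let's trace through this code step by step.

Initialize: sum_val = 0
Initialize: nums = [9, 8, 4, 4, 3]
Entering loop: for pos, num in enumerate(nums):

After execution: sum_val = 28
28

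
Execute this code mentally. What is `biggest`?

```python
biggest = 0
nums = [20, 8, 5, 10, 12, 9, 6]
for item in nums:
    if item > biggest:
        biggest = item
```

Let's trace through this code step by step.

Initialize: biggest = 0
Initialize: nums = [20, 8, 5, 10, 12, 9, 6]
Entering loop: for item in nums:

After execution: biggest = 20
20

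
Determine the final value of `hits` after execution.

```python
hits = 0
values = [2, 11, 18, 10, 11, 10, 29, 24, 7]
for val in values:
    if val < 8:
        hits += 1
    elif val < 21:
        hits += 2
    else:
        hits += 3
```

Let's trace through this code step by step.

Initialize: hits = 0
Initialize: values = [2, 11, 18, 10, 11, 10, 29, 24, 7]
Entering loop: for val in values:

After execution: hits = 18
18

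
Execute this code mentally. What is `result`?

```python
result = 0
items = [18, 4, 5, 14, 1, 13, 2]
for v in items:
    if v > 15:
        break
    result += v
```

Let's trace through this code step by step.

Initialize: result = 0
Initialize: items = [18, 4, 5, 14, 1, 13, 2]
Entering loop: for v in items:

After execution: result = 0
0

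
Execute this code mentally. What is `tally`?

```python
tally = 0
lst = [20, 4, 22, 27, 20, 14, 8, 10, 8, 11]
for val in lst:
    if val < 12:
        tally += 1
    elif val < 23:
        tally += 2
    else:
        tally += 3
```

Let's trace through this code step by step.

Initialize: tally = 0
Initialize: lst = [20, 4, 22, 27, 20, 14, 8, 10, 8, 11]
Entering loop: for val in lst:

After execution: tally = 16
16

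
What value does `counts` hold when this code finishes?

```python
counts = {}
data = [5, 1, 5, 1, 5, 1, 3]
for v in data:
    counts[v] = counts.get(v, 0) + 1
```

Let's trace through this code step by step.

Initialize: counts = {}
Initialize: data = [5, 1, 5, 1, 5, 1, 3]
Entering loop: for v in data:

After execution: counts = {5: 3, 1: 3, 3: 1}
{5: 3, 1: 3, 3: 1}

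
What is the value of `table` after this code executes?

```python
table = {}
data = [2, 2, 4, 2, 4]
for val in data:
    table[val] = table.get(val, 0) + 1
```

Let's trace through this code step by step.

Initialize: table = {}
Initialize: data = [2, 2, 4, 2, 4]
Entering loop: for val in data:

After execution: table = {2: 3, 4: 2}
{2: 3, 4: 2}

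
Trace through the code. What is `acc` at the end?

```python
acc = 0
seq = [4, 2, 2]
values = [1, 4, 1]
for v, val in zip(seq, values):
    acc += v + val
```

Let's trace through this code step by step.

Initialize: acc = 0
Initialize: seq = [4, 2, 2]
Initialize: values = [1, 4, 1]
Entering loop: for v, val in zip(seq, values):

After execution: acc = 14
14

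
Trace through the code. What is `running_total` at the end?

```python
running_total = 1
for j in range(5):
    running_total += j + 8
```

Let's trace through this code step by step.

Initialize: running_total = 1
Entering loop: for j in range(5):

After execution: running_total = 51
51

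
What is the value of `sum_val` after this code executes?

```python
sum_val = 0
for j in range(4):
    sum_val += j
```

Let's trace through this code step by step.

Initialize: sum_val = 0
Entering loop: for j in range(4):

After execution: sum_val = 6
6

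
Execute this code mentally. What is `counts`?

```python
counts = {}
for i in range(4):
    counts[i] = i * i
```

Let's trace through this code step by step.

Initialize: counts = {}
Entering loop: for i in range(4):

After execution: counts = {0: 0, 1: 1, 2: 4, 3: 9}
{0: 0, 1: 1, 2: 4, 3: 9}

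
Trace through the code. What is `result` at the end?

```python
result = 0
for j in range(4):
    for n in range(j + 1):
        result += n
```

Let's trace through this code step by step.

Initialize: result = 0
Entering loop: for j in range(4):

After execution: result = 10
10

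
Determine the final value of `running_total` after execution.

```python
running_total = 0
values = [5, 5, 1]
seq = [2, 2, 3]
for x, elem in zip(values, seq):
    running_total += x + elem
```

Let's trace through this code step by step.

Initialize: running_total = 0
Initialize: values = [5, 5, 1]
Initialize: seq = [2, 2, 3]
Entering loop: for x, elem in zip(values, seq):

After execution: running_total = 18
18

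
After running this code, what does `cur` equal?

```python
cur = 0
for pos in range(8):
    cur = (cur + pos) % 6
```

Let's trace through this code step by step.

Initialize: cur = 0
Entering loop: for pos in range(8):

After execution: cur = 4
4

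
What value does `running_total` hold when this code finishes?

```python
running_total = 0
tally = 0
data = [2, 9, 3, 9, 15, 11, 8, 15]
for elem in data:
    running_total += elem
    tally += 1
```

Let's trace through this code step by step.

Initialize: running_total = 0
Initialize: tally = 0
Initialize: data = [2, 9, 3, 9, 15, 11, 8, 15]
Entering loop: for elem in data:

After execution: running_total = 72
72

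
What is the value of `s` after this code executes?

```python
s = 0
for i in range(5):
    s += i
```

Let's trace through this code step by step.

Initialize: s = 0
Entering loop: for i in range(5):

After execution: s = 10
10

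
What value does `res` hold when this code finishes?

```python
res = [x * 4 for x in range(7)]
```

Let's trace through this code step by step.

Initialize: res = [x * 4 for x in range(7)]

After execution: res = [0, 4, 8, 12, 16, 20, 24]
[0, 4, 8, 12, 16, 20, 24]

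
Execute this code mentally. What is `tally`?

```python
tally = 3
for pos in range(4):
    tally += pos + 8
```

Let's trace through this code step by step.

Initialize: tally = 3
Entering loop: for pos in range(4):

After execution: tally = 41
41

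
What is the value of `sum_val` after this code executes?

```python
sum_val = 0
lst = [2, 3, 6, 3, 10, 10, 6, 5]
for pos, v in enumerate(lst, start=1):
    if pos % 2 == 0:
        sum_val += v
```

Let's trace through this code step by step.

Initialize: sum_val = 0
Initialize: lst = [2, 3, 6, 3, 10, 10, 6, 5]
Entering loop: for pos, v in enumerate(lst, start=1):

After execution: sum_val = 21
21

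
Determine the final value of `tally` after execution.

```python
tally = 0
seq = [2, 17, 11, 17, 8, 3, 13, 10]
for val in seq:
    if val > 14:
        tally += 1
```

Let's trace through this code step by step.

Initialize: tally = 0
Initialize: seq = [2, 17, 11, 17, 8, 3, 13, 10]
Entering loop: for val in seq:

After execution: tally = 2
2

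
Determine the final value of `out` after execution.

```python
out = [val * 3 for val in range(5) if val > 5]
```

Let's trace through this code step by step.

Initialize: out = [val * 3 for val in range(5) if val > 5]

After execution: out = []
[]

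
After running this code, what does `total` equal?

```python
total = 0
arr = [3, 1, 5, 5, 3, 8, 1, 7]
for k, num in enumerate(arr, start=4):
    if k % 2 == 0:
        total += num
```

Let's trace through this code step by step.

Initialize: total = 0
Initialize: arr = [3, 1, 5, 5, 3, 8, 1, 7]
Entering loop: for k, num in enumerate(arr, start=4):

After execution: total = 12
12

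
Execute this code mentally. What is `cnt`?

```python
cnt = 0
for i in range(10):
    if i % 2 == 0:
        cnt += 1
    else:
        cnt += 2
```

Let's trace through this code step by step.

Initialize: cnt = 0
Entering loop: for i in range(10):

After execution: cnt = 15
15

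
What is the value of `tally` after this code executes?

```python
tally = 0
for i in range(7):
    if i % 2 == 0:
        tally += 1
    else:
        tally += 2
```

Let's trace through this code step by step.

Initialize: tally = 0
Entering loop: for i in range(7):

After execution: tally = 10
10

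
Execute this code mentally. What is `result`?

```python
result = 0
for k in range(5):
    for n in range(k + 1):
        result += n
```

Let's trace through this code step by step.

Initialize: result = 0
Entering loop: for k in range(5):

After execution: result = 20
20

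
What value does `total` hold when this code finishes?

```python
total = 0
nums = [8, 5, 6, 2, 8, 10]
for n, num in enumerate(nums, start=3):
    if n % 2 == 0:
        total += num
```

Let's trace through this code step by step.

Initialize: total = 0
Initialize: nums = [8, 5, 6, 2, 8, 10]
Entering loop: for n, num in enumerate(nums, start=3):

After execution: total = 17
17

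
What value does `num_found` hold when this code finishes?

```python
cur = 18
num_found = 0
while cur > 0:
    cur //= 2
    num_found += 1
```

Let's trace through this code step by step.

Initialize: cur = 18
Initialize: num_found = 0
Entering loop: while cur > 0:

After execution: num_found = 5
5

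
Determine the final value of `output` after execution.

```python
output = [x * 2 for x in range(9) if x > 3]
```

Let's trace through this code step by step.

Initialize: output = [x * 2 for x in range(9) if x > 3]

After execution: output = [8, 10, 12, 14, 16]
[8, 10, 12, 14, 16]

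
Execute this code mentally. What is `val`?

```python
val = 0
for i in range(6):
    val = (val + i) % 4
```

Let's trace through this code step by step.

Initialize: val = 0
Entering loop: for i in range(6):

After execution: val = 3
3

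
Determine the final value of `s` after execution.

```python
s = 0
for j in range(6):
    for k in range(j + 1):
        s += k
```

Let's trace through this code step by step.

Initialize: s = 0
Entering loop: for j in range(6):

After execution: s = 35
35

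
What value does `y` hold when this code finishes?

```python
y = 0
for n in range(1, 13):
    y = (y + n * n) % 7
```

Let's trace through this code step by step.

Initialize: y = 0
Entering loop: for n in range(1, 13):

After execution: y = 6
6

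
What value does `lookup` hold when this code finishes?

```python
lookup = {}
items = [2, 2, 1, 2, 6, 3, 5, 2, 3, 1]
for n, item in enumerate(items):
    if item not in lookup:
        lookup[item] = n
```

Let's trace through this code step by step.

Initialize: lookup = {}
Initialize: items = [2, 2, 1, 2, 6, 3, 5, 2, 3, 1]
Entering loop: for n, item in enumerate(items):

After execution: lookup = {2: 0, 1: 2, 6: 4, 3: 5, 5: 6}
{2: 0, 1: 2, 6: 4, 3: 5, 5: 6}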